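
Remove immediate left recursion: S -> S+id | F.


Left-recursive alternatives: S+id; non-recursive: F
Introduce S': S -> FS', S' -> +idS' | ε


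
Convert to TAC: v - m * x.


Break into single-operator statements:
t1 = m * x
t2 = v - t1


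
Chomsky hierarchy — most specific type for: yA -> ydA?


LHS has context (more than one symbol) and |LHS| ≤ |RHS|
Classification: Type 1 (Context-Sensitive)


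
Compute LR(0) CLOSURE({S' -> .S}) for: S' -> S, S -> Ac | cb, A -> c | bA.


Start: S' -> .S
For each item with dot before a nonterminal B, add B -> .γ for every B-production
Closure: [S' -> .S, S -> .Ac, S -> .cb, A -> .c, A -> .bA]


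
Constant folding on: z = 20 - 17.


20 - 17 = 3 at compile time
Optimized: z = 3


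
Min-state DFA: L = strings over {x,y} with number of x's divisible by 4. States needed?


Track (count of x) mod 4: states 0..3, accept at 0
Minimal DFA: 4 states


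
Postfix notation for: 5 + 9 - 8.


Left to right (same or higher precedence on left)
Postfix: 5 9 + 8 -


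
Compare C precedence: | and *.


'*' is multiplicative (level 10); '|' is bitwise OR (level 3)
Higher level binds tighter
'*' has higher precedence than '|'


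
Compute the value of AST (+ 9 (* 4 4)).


Evaluate inner: (* 4 4) = 16
Evaluate root: (+ 9 16) = 25
Result: 25


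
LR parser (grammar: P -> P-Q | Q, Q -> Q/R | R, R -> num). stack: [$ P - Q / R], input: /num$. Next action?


handle 'Q/R' on top
Action: reduce (Q -> Q/R)


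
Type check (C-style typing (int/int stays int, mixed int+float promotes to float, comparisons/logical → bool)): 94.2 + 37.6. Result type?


Operand types: float + float
Rule: mixed int/float promotes to float; int/int stays int
Result type: float


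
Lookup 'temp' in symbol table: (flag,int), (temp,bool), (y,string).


Lookup 'temp' → type bool


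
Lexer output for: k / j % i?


Scan left to right, longest-match per lexeme
Tokens: ID(k), OP(/), ID(j), OP(%), ID(i)


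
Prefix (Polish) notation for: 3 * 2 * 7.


left-to-right (same/higher precedence on left): tree is (* (* 3 2) 7)
Prefix: * * 3 2 7


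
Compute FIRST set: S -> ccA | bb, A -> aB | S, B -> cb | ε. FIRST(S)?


Per alternative of S: FIRST(ccA) = {c}; FIRST(bb) = {b}
FIRST(S) = {b, c}


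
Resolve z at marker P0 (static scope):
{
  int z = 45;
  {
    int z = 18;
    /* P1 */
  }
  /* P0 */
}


z declared in the same block as P0
z = 45


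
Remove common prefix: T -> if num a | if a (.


Common prefix: 'if'
Factored: T -> if T', T' -> num a | a (


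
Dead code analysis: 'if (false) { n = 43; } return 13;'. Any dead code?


condition is constant false, so the whole block is unreachable
Dead: 'if (false) { n = 43; }'


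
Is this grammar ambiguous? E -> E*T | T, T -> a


precedence layered via separate nonterminal T: deterministic
Unambiguous


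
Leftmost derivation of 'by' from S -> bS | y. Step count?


Derivation: S => bS => by
Steps: 2


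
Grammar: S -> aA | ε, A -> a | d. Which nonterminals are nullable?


A nonterminal is nullable iff some alternative derives ε (directly, or every symbol in it is nullable)
Nullable: {S}


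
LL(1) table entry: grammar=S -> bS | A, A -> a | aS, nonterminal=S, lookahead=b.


For [S, b]: 'b' ∈ FIRST(bS)
Entry: S -> bS


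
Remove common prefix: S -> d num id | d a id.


Common prefix: 'd'
Factored: S -> d S', S' -> num id | a id


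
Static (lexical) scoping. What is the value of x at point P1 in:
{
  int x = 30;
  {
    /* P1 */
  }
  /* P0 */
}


P1's block does not declare x; resolves to the enclosing declaration at depth 0
x = 30


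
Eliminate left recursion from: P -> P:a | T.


Left-recursive alternatives: P:a; non-recursive: T
Introduce P': P -> TP', P' -> :aP' | ε


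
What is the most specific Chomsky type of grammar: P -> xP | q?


Right-linear: every RHS is a terminal or a terminal followed by one nonterminal
Classification: Type 3 (Regular)


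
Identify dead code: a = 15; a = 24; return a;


first assignment to a is overwritten before any read
Dead: 'a = 15'


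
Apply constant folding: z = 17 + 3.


17 + 3 = 20 at compile time
Optimized: z = 20


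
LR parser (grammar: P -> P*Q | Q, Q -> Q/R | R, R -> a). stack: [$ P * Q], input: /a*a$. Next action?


'/' can extend Q; shift to build Q -> Q/R
Action: shift


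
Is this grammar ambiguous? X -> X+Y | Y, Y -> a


precedence layered via separate nonterminal Y: deterministic
Unambiguous


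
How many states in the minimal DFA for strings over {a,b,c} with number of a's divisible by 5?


Track (count of a) mod 5: states 0..4, accept at 0
Minimal DFA: 5 states


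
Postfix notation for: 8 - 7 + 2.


Left to right (same or higher precedence on left)
Postfix: 8 7 - 2 +


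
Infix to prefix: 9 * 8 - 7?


left-to-right (same/higher precedence on left): tree is (- (* 9 8) 7)
Prefix: - * 9 8 7


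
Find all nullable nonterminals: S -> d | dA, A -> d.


A nonterminal is nullable iff some alternative derives ε (directly, or every symbol in it is nullable)
Nullable: {}


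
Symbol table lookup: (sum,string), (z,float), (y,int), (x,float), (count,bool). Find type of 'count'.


Lookup 'count' → type bool


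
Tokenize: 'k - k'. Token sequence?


Scan left to right, longest-match per lexeme
Tokens: ID(k), OP(-), ID(k)


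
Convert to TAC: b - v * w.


Break into single-operator statements:
t1 = v * w
t2 = b - t1


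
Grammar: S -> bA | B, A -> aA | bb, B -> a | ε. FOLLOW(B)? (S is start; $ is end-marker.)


$ ∈ FOLLOW(S). For each A -> αBβ: add FIRST(β)\{ε} to FOLLOW(B); if β nullable, add FOLLOW(A).
FOLLOW(B) = {$}


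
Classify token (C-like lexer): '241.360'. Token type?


Pattern: digits with a decimal point
Type: FLOAT_LITERAL


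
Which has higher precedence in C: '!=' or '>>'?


'>>' is shift (level 8); '!=' is equality (level 6)
Higher level binds tighter
'>>' has higher precedence than '!='


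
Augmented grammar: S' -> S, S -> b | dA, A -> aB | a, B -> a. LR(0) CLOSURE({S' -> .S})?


Start: S' -> .S
For each item with dot before a nonterminal B, add B -> .γ for every B-production
Closure: [S' -> .S, S -> .b, S -> .dA]


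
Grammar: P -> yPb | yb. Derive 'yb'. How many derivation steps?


Derivation: P => yb
Steps: 1


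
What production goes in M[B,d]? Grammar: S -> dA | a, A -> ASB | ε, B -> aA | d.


For [B, d]: 'd' ∈ FIRST(d)
Entry: B -> d


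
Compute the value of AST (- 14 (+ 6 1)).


Evaluate inner: (+ 6 1) = 7
Evaluate root: (- 14 7) = 7
Result: 7


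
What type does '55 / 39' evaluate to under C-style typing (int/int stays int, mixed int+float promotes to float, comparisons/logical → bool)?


Operand types: int / int
Rule: mixed int/float promotes to float; int/int stays int
Result type: int


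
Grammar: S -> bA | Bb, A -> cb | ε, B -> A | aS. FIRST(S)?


Per alternative of S: FIRST(bA) = {b}; FIRST(Bb) = {a, b, c}
FIRST(S) = {a, b, c}


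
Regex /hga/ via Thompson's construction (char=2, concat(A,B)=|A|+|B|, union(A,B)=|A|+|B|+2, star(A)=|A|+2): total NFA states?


Syntax tree has 3 char leaf(s), 0 union(s), 0 star(s)
chars contribute 3×2 = 6; each union adds +2; each star adds +2
Total: 6 + 0 + 0 = 6 states


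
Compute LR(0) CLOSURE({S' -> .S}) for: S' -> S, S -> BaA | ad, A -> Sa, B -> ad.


Start: S' -> .S
For each item with dot before a nonterminal B, add B -> .γ for every B-production
Closure: [S' -> .S, S -> .BaA, S -> .ad, B -> .ad]


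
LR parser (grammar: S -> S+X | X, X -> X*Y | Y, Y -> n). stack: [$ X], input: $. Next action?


lookahead ∉ {*} so X won't extend; reduce S -> X
Action: reduce (S -> X)


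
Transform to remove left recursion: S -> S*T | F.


Left-recursive alternatives: S*T; non-recursive: F
Introduce S': S -> FS', S' -> *TS' | ε


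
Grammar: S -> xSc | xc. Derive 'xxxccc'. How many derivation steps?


Derivation: S => xSc => xxScc => xxxccc
Steps: 3


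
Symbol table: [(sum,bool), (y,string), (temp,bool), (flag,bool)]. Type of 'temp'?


Lookup 'temp' → type bool


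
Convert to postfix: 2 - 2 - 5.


Left to right (same or higher precedence on left)
Postfix: 2 2 - 5 -


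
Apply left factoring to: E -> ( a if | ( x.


Common prefix: '('
Factored: E -> ( E', E' -> a if | x


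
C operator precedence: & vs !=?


'!=' is equality (level 6); '&' is bitwise AND (level 5)
Higher level binds tighter
'!=' has higher precedence than '&'


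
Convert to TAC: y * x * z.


Break into single-operator statements:
t1 = y * x
t2 = t1 * z


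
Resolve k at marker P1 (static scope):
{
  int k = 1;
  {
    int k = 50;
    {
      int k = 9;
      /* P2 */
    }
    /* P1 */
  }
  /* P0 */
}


k declared in the same block as P1
k = 50


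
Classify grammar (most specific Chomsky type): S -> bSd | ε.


Single nonterminal LHS, but b^n d^n is not regular
Classification: Type 2 (Context-Free)


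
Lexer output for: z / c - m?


Scan left to right, longest-match per lexeme
Tokens: ID(z), OP(/), ID(c), OP(-), ID(m)


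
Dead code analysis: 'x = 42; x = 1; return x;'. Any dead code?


first assignment to x is overwritten before any read
Dead: 'x = 42'


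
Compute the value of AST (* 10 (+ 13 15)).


Evaluate inner: (+ 13 15) = 28
Evaluate root: (* 10 28) = 280
Result: 280


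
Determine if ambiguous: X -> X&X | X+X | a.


'a&a+a' has two parse trees (no precedence encoded between & and +)
Ambiguous


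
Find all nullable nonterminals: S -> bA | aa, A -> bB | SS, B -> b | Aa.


A nonterminal is nullable iff some alternative derives ε (directly, or every symbol in it is nullable)
Nullable: {}


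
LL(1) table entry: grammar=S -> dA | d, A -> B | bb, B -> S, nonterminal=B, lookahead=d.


For [B, d]: 'd' ∈ FIRST(S)
Entry: B -> S


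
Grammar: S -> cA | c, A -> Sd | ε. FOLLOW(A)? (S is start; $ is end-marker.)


$ ∈ FOLLOW(S). For each A -> αBβ: add FIRST(β)\{ε} to FOLLOW(B); if β nullable, add FOLLOW(A).
FOLLOW(A) = {$, d}


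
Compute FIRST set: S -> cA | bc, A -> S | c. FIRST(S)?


Per alternative of S: FIRST(cA) = {c}; FIRST(bc) = {b}
FIRST(S) = {b, c}


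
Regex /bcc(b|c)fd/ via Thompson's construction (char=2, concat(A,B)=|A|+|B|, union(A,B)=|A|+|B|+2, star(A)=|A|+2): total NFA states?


Syntax tree has 7 char leaf(s), 1 union(s), 0 star(s)
chars contribute 7×2 = 14; each union adds +2; each star adds +2
Total: 14 + 2 + 0 = 16 states


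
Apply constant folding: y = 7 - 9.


7 - 9 = -2 at compile time
Optimized: y = -2


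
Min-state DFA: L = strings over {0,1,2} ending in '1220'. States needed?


Track the longest suffix of input matching a prefix of '1220': 5 classes (prefixes of length 0..4)
Minimal DFA: 5 states


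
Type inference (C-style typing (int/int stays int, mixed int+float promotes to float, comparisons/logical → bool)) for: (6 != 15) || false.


Operand types: bool || bool
Rule: logical operators take bool operands and yield bool
Result type: bool


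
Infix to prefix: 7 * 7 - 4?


left-to-right (same/higher precedence on left): tree is (- (* 7 7) 4)
Prefix: - * 7 7 4


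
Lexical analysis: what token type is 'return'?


Pattern: reserved word
Type: KEYWORD


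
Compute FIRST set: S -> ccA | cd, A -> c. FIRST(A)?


Per alternative of A: FIRST(c) = {c}
FIRST(A) = {c}


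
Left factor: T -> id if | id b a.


Common prefix: 'id'
Factored: T -> id T', T' -> if | b a


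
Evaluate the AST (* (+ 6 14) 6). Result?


Evaluate inner: (+ 6 14) = 20
Evaluate root: (* 20 6) = 120
Result: 120


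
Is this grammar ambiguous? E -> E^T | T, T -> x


precedence layered via separate nonterminal T: deterministic
Unambiguous


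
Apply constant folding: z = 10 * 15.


10 * 15 = 150 at compile time
Optimized: z = 150


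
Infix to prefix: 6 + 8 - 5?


left-to-right (same/higher precedence on left): tree is (- (+ 6 8) 5)
Prefix: - + 6 8 5


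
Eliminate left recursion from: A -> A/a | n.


Left-recursive alternatives: A/a; non-recursive: n
Introduce A': A -> nA', A' -> /aA' | ε


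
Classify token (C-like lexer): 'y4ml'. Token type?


Pattern: letter/underscore followed by alphanumerics, not a keyword
Type: IDENTIFIER


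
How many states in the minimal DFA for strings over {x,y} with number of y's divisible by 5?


Track (count of y) mod 5: states 0..4, accept at 0
Minimal DFA: 5 states


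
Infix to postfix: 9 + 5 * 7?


* has higher precedence, evaluate 5*7 first
Postfix: 9 5 7 * +


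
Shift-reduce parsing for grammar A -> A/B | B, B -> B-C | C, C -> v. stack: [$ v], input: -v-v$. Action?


'v' on top is the handle for C -> v
Action: reduce (C -> v)


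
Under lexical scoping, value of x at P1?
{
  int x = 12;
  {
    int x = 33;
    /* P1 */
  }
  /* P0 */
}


x declared in the same block as P1
x = 33


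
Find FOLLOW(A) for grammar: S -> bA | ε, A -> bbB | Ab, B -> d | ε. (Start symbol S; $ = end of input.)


$ ∈ FOLLOW(S). For each A -> αBβ: add FIRST(β)\{ε} to FOLLOW(B); if β nullable, add FOLLOW(A).
FOLLOW(A) = {$, b}


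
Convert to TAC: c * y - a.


Break into single-operator statements:
t1 = c * y
t2 = t1 - a


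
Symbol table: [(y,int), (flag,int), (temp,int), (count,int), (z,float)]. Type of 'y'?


Lookup 'y' → type int


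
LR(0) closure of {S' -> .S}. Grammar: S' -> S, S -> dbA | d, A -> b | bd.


Start: S' -> .S
For each item with dot before a nonterminal B, add B -> .γ for every B-production
Closure: [S' -> .S, S -> .dbA, S -> .d]


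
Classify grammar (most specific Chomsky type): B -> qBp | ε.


Single nonterminal LHS, but q^n p^n is not regular
Classification: Type 2 (Context-Free)


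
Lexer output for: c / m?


Scan left to right, longest-match per lexeme
Tokens: ID(c), OP(/), ID(m)


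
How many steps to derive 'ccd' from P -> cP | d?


Derivation: P => cP => ccP => ccd
Steps: 3


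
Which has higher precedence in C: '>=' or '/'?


'/' is multiplicative (level 10); '>=' is relational (level 7)
Higher level binds tighter
'/' has higher precedence than '>='


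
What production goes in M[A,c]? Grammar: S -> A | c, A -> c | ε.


For [A, c]: 'c' ∈ FIRST(c)
Entry: A -> c


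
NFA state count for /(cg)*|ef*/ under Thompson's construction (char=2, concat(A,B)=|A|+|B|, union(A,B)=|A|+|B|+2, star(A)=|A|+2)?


Syntax tree has 4 char leaf(s), 1 union(s), 2 star(s)
chars contribute 4×2 = 8; each union adds +2; each star adds +2
Total: 8 + 2 + 4 = 14 states


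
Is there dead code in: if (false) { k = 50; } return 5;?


condition is constant false, so the whole block is unreachable
Dead: 'if (false) { k = 50; }'


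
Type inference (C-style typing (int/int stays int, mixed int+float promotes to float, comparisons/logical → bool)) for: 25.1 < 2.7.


Operand types: float < float
Rule: comparison yields bool
Result type: bool


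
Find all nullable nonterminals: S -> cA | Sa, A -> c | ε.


A nonterminal is nullable iff some alternative derives ε (directly, or every symbol in it is nullable)
Nullable: {A}


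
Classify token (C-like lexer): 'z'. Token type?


Pattern: letter/underscore followed by alphanumerics, not a keyword
Type: IDENTIFIER


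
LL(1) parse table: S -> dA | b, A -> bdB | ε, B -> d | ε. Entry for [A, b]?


For [A, b]: 'b' ∈ FIRST(bdB)
Entry: A -> bdB


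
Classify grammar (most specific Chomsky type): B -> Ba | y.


Left-linear: every RHS is a terminal or one nonterminal followed by a terminal
Classification: Type 3 (Regular)


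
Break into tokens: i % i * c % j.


Scan left to right, longest-match per lexeme
Tokens: ID(i), OP(%), ID(i), OP(*), ID(c), OP(%), ID(j)


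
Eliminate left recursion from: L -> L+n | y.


Left-recursive alternatives: L+n; non-recursive: y
Introduce L': L -> yL', L' -> +nL' | ε


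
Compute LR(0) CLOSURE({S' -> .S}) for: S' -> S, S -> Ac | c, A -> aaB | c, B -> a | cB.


Start: S' -> .S
For each item with dot before a nonterminal B, add B -> .γ for every B-production
Closure: [S' -> .S, S -> .Ac, S -> .c, A -> .aaB, A -> .c]


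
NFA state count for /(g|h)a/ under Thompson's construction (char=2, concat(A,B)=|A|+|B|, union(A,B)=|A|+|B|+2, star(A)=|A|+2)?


Syntax tree has 3 char leaf(s), 1 union(s), 0 star(s)
chars contribute 3×2 = 6; each union adds +2; each star adds +2
Total: 6 + 2 + 0 = 8 states


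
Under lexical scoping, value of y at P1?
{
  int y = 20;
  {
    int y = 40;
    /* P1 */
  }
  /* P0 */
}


y declared in the same block as P1
y = 40


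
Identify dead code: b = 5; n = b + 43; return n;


b is read by n's definition; n is returned
No dead code


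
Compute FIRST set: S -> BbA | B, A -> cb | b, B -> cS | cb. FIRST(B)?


Per alternative of B: FIRST(cS) = {c}; FIRST(cb) = {c}
FIRST(B) = {c}


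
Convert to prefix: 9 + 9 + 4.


left-to-right (same/higher precedence on left): tree is (+ (+ 9 9) 4)
Prefix: + + 9 9 4


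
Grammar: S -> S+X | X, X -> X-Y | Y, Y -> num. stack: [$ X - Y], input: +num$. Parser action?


handle 'X-Y' on top
Action: reduce (X -> X-Y)


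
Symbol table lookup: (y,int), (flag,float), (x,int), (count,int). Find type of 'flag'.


Lookup 'flag' → type float


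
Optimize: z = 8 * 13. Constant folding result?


8 * 13 = 104 at compile time
Optimized: z = 104


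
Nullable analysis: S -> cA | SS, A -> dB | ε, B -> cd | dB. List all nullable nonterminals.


A nonterminal is nullable iff some alternative derives ε (directly, or every symbol in it is nullable)
Nullable: {A}


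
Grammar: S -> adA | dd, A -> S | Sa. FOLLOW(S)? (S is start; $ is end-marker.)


$ ∈ FOLLOW(S). For each A -> αBβ: add FIRST(β)\{ε} to FOLLOW(B); if β nullable, add FOLLOW(A).
FOLLOW(S) = {$, a}


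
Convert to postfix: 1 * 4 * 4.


Left to right (same or higher precedence on left)
Postfix: 1 4 * 4 *


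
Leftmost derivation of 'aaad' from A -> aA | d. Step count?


Derivation: A => aA => aaA => aaaA => aaad
Steps: 4


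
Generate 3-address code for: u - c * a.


Break into single-operator statements:
t1 = c * a
t2 = u - t1


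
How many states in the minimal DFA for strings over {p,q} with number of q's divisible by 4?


Track (count of q) mod 4: states 0..3, accept at 0
Minimal DFA: 4 states


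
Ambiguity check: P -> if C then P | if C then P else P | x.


dangling else: 'if C then if C then x else x' parses two ways
Ambiguous


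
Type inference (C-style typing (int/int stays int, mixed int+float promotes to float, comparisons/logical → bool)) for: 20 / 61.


Operand types: int / int
Rule: mixed int/float promotes to float; int/int stays int
Result type: int


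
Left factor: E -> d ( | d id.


Common prefix: 'd'
Factored: E -> d E', E' -> ( | id


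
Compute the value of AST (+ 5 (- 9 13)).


Evaluate inner: (- 9 13) = -4
Evaluate root: (+ 5 -4) = 1
Result: 1


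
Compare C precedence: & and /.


'/' is multiplicative (level 10); '&' is bitwise AND (level 5)
Higher level binds tighter
'/' has higher precedence than '&'


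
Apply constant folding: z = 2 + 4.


2 + 4 = 6 at compile time
Optimized: z = 6


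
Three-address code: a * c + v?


Break into single-operator statements:
t1 = a * c
t2 = t1 + v


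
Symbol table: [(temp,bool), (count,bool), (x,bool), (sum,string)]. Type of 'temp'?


Lookup 'temp' → type bool


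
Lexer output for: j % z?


Scan left to right, longest-match per lexeme
Tokens: ID(j), OP(%), ID(z)


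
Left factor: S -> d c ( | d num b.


Common prefix: 'd'
Factored: S -> d S', S' -> c ( | num b


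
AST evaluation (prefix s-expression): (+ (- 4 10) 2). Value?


Evaluate inner: (- 4 10) = -6
Evaluate root: (+ -6 2) = -4
Result: -4


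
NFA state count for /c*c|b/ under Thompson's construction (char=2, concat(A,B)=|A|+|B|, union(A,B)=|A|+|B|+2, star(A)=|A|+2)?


Syntax tree has 3 char leaf(s), 1 union(s), 1 star(s)
chars contribute 3×2 = 6; each union adds +2; each star adds +2
Total: 6 + 2 + 2 = 10 states


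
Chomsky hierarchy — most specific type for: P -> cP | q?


Right-linear: every RHS is a terminal or a terminal followed by one nonterminal
Classification: Type 3 (Regular)


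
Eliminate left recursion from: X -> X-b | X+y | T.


Left-recursive alternatives: X-b, X+y; non-recursive: T
Introduce X': X -> TX', X' -> -bX' | +yX' | ε


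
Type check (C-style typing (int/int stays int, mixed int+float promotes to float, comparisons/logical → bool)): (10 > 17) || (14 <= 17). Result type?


Operand types: bool || bool
Rule: logical operators take bool operands and yield bool
Result type: bool


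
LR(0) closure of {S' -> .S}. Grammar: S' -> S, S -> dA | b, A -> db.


Start: S' -> .S
For each item with dot before a nonterminal B, add B -> .γ for every B-production
Closure: [S' -> .S, S -> .dA, S -> .b]


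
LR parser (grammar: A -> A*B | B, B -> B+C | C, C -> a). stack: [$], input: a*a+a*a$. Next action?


no handle on stack; shift 'a'
Action: shift


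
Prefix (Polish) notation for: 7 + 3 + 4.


left-to-right (same/higher precedence on left): tree is (+ (+ 7 3) 4)
Prefix: + + 7 3 4


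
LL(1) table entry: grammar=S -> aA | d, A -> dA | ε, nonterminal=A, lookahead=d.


For [A, d]: 'd' ∈ FIRST(dA)
Entry: A -> dA


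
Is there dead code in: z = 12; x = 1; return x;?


z is assigned but never read
Dead: 'z = 12'


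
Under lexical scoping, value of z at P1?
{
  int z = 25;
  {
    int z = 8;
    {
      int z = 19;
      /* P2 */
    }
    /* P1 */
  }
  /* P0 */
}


z declared in the same block as P1
z = 8


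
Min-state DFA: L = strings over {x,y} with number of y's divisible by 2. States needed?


Track (count of y) mod 2: states 0..1, accept at 0
Minimal DFA: 2 states


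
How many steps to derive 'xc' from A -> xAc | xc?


Derivation: A => xc
Steps: 1


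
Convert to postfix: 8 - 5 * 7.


* has higher precedence, evaluate 5*7 first
Postfix: 8 5 7 * -


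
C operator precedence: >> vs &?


'>>' is shift (level 8); '&' is bitwise AND (level 5)
Higher level binds tighter
'>>' has higher precedence than '&'


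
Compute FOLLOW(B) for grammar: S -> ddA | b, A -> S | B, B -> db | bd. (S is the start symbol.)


$ ∈ FOLLOW(S). For each A -> αBβ: add FIRST(β)\{ε} to FOLLOW(B); if β nullable, add FOLLOW(A).
FOLLOW(B) = {$}


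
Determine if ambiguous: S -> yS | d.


right-linear, alternatives start with distinct terminals 'y' vs 'd': unique leftmost derivation
Unambiguous


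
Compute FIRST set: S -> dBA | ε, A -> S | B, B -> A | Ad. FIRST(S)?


Per alternative of S: FIRST(dBA) = {d}; FIRST(ε) = {ε}
FIRST(S) = {d, ε}


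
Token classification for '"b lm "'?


Pattern: double-quoted sequence
Type: STRING_LITERAL


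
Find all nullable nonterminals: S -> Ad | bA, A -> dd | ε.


A nonterminal is nullable iff some alternative derives ε (directly, or every symbol in it is nullable)
Nullable: {A}


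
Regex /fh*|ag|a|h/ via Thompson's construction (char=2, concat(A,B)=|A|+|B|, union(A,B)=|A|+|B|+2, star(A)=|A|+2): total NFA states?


Syntax tree has 6 char leaf(s), 3 union(s), 1 star(s)
chars contribute 6×2 = 12; each union adds +2; each star adds +2
Total: 12 + 6 + 2 = 20 states


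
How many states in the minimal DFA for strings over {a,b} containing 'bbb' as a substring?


KMP-style automaton: 3 progress states + 1 absorbing accept = 4
Minimal DFA: 4 states


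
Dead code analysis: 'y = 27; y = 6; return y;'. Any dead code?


first assignment to y is overwritten before any read
Dead: 'y = 27'


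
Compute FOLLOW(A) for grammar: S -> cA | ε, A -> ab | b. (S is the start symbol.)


$ ∈ FOLLOW(S). For each A -> αBβ: add FIRST(β)\{ε} to FOLLOW(B); if β nullable, add FOLLOW(A).
FOLLOW(A) = {$}


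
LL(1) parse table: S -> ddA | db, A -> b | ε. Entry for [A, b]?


For [A, b]: 'b' ∈ FIRST(b)
Entry: A -> b


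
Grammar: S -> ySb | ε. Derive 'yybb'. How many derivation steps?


Derivation: S => ySb => yySbb => yybb
Steps: 3


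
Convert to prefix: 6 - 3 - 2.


left-to-right (same/higher precedence on left): tree is (- (- 6 3) 2)
Prefix: - - 6 3 2


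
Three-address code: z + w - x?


Break into single-operator statements:
t1 = z + w
t2 = t1 - x


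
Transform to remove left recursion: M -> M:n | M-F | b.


Left-recursive alternatives: M:n, M-F; non-recursive: b
Introduce M': M -> bM', M' -> :nM' | -FM' | ε


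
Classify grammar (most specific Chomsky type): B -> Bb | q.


Left-linear: every RHS is a terminal or one nonterminal followed by a terminal
Classification: Type 3 (Regular)


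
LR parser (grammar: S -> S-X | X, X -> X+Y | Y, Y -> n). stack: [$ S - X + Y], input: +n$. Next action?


handle 'X+Y' on top
Action: reduce (X -> X+Y)


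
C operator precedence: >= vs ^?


'>=' is relational (level 7); '^' is bitwise XOR (level 4)
Higher level binds tighter
'>=' has higher precedence than '^'


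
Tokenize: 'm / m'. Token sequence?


Scan left to right, longest-match per lexeme
Tokens: ID(m), OP(/), ID(m)


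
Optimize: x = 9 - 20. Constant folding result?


9 - 20 = -11 at compile time
Optimized: x = -11


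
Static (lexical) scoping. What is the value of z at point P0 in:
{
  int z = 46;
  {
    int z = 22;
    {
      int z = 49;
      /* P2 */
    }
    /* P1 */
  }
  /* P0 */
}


z declared in the same block as P0
z = 46


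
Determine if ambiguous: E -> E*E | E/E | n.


'n*n/n' has two parse trees (no precedence encoded between * and /)
Ambiguous


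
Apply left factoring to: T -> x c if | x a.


Common prefix: 'x'
Factored: T -> x T', T' -> c if | a


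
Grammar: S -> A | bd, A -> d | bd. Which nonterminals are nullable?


A nonterminal is nullable iff some alternative derives ε (directly, or every symbol in it is nullable)
Nullable: {}


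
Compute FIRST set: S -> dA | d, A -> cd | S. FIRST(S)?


Per alternative of S: FIRST(dA) = {d}; FIRST(d) = {d}
FIRST(S) = {d}


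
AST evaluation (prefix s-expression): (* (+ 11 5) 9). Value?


Evaluate inner: (+ 11 5) = 16
Evaluate root: (* 16 9) = 144
Result: 144


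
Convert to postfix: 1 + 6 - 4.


Left to right (same or higher precedence on left)
Postfix: 1 6 + 4 -


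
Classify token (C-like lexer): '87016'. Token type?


Pattern: digits only
Type: INTEGER_LITERAL


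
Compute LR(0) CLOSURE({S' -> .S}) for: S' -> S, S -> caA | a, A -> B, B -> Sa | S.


Start: S' -> .S
For each item with dot before a nonterminal B, add B -> .γ for every B-production
Closure: [S' -> .S, S -> .caA, S -> .a]


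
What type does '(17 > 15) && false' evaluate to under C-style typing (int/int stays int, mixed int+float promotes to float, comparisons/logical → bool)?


Operand types: bool && bool
Rule: logical operators take bool operands and yield bool
Result type: bool


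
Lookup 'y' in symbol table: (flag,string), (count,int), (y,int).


Lookup 'y' → type int


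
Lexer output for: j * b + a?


Scan left to right, longest-match per lexeme
Tokens: ID(j), OP(*), ID(b), OP(+), ID(a)


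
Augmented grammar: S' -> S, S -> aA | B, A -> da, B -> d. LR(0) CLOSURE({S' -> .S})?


Start: S' -> .S
For each item with dot before a nonterminal B, add B -> .γ for every B-production
Closure: [S' -> .S, S -> .aA, S -> .B, B -> .d]


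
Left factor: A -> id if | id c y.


Common prefix: 'id'
Factored: A -> id A', A' -> if | c y


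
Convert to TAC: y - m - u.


Break into single-operator statements:
t1 = y - m
t2 = t1 - u


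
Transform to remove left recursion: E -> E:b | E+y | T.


Left-recursive alternatives: E:b, E+y; non-recursive: T
Introduce E': E -> TE', E' -> :bE' | +yE' | ε


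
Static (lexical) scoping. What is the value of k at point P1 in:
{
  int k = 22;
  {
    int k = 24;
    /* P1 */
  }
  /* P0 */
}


k declared in the same block as P1
k = 24


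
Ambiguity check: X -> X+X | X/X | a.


'a+a/a' has two parse trees (no precedence encoded between + and /)
Ambiguous


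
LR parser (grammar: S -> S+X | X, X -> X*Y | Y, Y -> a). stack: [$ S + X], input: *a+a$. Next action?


'*' can extend X; shift to build X -> X*Y
Action: shift


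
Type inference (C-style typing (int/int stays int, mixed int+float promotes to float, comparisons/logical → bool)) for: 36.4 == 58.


Operand types: float == int
Rule: comparison yields bool
Result type: bool


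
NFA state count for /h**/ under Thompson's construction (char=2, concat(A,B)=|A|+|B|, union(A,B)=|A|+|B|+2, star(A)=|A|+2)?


Syntax tree has 1 char leaf(s), 0 union(s), 2 star(s)
chars contribute 1×2 = 2; each union adds +2; each star adds +2
Total: 2 + 0 + 4 = 6 states


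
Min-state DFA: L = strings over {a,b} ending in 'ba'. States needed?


Track the longest suffix of input matching a prefix of 'ba': 3 classes (prefixes of length 0..2)
Minimal DFA: 3 states


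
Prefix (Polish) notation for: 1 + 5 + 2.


left-to-right (same/higher precedence on left): tree is (+ (+ 1 5) 2)
Prefix: + + 1 5 2


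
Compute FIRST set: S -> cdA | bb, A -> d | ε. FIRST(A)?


Per alternative of A: FIRST(d) = {d}; FIRST(ε) = {ε}
FIRST(A) = {d, ε}


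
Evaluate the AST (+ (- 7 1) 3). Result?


Evaluate inner: (- 7 1) = 6
Evaluate root: (+ 6 3) = 9
Result: 9


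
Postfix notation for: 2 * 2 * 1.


Left to right (same or higher precedence on left)
Postfix: 2 2 * 1 *


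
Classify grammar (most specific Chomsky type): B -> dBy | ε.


Single nonterminal LHS, but d^n y^n is not regular
Classification: Type 2 (Context-Free)


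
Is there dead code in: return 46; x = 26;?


statement follows a return and is unreachable
Dead: 'x = 26'


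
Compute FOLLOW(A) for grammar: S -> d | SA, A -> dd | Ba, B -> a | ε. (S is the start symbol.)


$ ∈ FOLLOW(S). For each A -> αBβ: add FIRST(β)\{ε} to FOLLOW(B); if β nullable, add FOLLOW(A).
FOLLOW(A) = {$, a, d}


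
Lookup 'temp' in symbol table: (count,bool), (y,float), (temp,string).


Lookup 'temp' → type string


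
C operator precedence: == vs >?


'>' is relational (level 7); '==' is equality (level 6)
Higher level binds tighter
'>' has higher precedence than '=='


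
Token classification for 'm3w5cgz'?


Pattern: letter/underscore followed by alphanumerics, not a keyword
Type: IDENTIFIER


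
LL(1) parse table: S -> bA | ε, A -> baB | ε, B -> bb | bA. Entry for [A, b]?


For [A, b]: 'b' ∈ FIRST(baB)
Entry: A -> baB


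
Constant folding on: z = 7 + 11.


7 + 11 = 18 at compile time
Optimized: z = 18


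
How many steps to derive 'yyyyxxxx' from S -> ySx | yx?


Derivation: S => ySx => yySxx => yyySxxx => yyyyxxxx
Steps: 4


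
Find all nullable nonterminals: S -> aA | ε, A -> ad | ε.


A nonterminal is nullable iff some alternative derives ε (directly, or every symbol in it is nullable)
Nullable: {A, S}


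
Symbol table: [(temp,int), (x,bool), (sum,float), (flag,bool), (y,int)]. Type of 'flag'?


Lookup 'flag' → type bool


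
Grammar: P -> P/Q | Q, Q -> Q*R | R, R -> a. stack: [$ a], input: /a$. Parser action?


'a' on top is the handle for R -> a
Action: reduce (R -> a)


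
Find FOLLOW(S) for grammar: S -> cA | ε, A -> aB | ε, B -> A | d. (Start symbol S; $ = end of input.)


$ ∈ FOLLOW(S). For each A -> αBβ: add FIRST(β)\{ε} to FOLLOW(B); if β nullable, add FOLLOW(A).
FOLLOW(S) = {$}


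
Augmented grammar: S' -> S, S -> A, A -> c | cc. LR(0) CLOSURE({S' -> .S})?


Start: S' -> .S
For each item with dot before a nonterminal B, add B -> .γ for every B-production
Closure: [S' -> .S, S -> .A, A -> .c, A -> .cc]


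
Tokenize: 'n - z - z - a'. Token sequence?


Scan left to right, longest-match per lexeme
Tokens: ID(n), OP(-), ID(z), OP(-), ID(z), OP(-), ID(a)


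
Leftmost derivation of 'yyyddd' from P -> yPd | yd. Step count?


Derivation: P => yPd => yyPdd => yyyddd
Steps: 3


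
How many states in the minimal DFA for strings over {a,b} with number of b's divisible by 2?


Track (count of b) mod 2: states 0..1, accept at 0
Minimal DFA: 2 states


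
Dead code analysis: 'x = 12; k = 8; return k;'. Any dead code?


x is assigned but never read
Dead: 'x = 12'


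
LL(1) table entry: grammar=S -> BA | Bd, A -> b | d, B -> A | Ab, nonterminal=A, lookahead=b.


For [A, b]: 'b' ∈ FIRST(b)
Entry: A -> b


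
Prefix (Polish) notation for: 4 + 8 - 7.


left-to-right (same/higher precedence on left): tree is (- (+ 4 8) 7)
Prefix: - + 4 8 7


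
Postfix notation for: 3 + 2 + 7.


Left to right (same or higher precedence on left)
Postfix: 3 2 + 7 +


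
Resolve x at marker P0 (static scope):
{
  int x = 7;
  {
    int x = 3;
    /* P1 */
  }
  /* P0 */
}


x declared in the same block as P0
x = 7


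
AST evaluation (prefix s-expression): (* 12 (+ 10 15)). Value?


Evaluate inner: (+ 10 15) = 25
Evaluate root: (* 12 25) = 300
Result: 300


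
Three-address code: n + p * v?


Break into single-operator statements:
t1 = p * v
t2 = n + t1


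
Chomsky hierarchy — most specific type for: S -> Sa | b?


Left-linear: every RHS is a terminal or one nonterminal followed by a terminal
Classification: Type 3 (Regular)


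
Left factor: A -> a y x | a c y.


Common prefix: 'a'
Factored: A -> a A', A' -> y x | c y


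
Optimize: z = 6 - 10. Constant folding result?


6 - 10 = -4 at compile time
Optimized: z = -4


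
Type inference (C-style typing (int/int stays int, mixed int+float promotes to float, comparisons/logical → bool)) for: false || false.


Operand types: bool || bool
Rule: logical operators take bool operands and yield bool
Result type: bool


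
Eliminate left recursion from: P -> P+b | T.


Left-recursive alternatives: P+b; non-recursive: T
Introduce P': P -> TP', P' -> +bP' | ε


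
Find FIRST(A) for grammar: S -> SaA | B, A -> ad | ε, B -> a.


Per alternative of A: FIRST(ad) = {a}; FIRST(ε) = {ε}
FIRST(A) = {a, ε}


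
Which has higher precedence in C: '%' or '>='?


'%' is multiplicative (level 10); '>=' is relational (level 7)
Higher level binds tighter
'%' has higher precedence than '>='


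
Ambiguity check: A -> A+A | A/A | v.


'v+v/v' has two parse trees (no precedence encoded between + and /)
Ambiguous


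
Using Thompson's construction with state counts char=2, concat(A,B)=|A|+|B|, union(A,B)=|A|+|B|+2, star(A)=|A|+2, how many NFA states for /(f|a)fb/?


Syntax tree has 4 char leaf(s), 1 union(s), 0 star(s)
chars contribute 4×2 = 8; each union adds +2; each star adds +2
Total: 8 + 2 + 0 = 10 states


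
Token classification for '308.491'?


Pattern: digits with a decimal point
Type: FLOAT_LITERAL


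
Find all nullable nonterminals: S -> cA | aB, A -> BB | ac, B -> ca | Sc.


A nonterminal is nullable iff some alternative derives ε (directly, or every symbol in it is nullable)
Nullable: {}


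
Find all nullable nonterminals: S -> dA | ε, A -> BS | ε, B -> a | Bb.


A nonterminal is nullable iff some alternative derives ε (directly, or every symbol in it is nullable)
Nullable: {A, S}


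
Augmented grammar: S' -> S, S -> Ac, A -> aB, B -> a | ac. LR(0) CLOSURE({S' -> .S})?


Start: S' -> .S
For each item with dot before a nonterminal B, add B -> .γ for every B-production
Closure: [S' -> .S, S -> .Ac, A -> .aB]


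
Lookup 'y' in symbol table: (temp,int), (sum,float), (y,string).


Lookup 'y' → type string


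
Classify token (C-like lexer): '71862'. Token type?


Pattern: digits only
Type: INTEGER_LITERAL


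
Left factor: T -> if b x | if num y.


Common prefix: 'if'
Factored: T -> if T', T' -> b x | num y


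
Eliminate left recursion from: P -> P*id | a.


Left-recursive alternatives: P*id; non-recursive: a
Introduce P': P -> aP', P' -> *idP' | ε


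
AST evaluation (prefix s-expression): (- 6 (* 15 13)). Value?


Evaluate inner: (* 15 13) = 195
Evaluate root: (- 6 195) = -189
Result: -189


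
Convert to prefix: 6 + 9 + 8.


left-to-right (same/higher precedence on left): tree is (+ (+ 6 9) 8)
Prefix: + + 6 9 8


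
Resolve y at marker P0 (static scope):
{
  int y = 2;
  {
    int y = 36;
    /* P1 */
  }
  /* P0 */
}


y declared in the same block as P0
y = 2


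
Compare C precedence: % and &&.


'%' is multiplicative (level 10); '&&' is logical AND (level 2)
Higher level binds tighter
'%' has higher precedence than '&&'


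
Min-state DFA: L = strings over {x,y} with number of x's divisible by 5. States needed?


Track (count of x) mod 5: states 0..4, accept at 0
Minimal DFA: 5 states


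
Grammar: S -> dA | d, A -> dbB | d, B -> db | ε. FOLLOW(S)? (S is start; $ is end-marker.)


$ ∈ FOLLOW(S). For each A -> αBβ: add FIRST(β)\{ε} to FOLLOW(B); if β nullable, add FOLLOW(A).
FOLLOW(S) = {$}


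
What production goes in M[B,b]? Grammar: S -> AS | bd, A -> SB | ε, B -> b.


For [B, b]: 'b' ∈ FIRST(b)
Entry: B -> b


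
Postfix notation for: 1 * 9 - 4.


Left to right (same or higher precedence on left)
Postfix: 1 9 * 4 -


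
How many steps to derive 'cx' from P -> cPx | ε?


Derivation: P => cPx => cx
Steps: 2


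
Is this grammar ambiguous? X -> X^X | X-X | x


'x^x-x' has two parse trees (no precedence encoded between ^ and -)
Ambiguous


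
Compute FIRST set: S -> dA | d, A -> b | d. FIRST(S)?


Per alternative of S: FIRST(dA) = {d}; FIRST(d) = {d}
FIRST(S) = {d}


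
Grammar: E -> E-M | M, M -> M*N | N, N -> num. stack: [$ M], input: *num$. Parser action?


shift '*' to continue M -> M*N
Action: shift


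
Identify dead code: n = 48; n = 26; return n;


first assignment to n is overwritten before any read
Dead: 'n = 48'


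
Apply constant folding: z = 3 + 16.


3 + 16 = 19 at compile time
Optimized: z = 19


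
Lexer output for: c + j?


Scan left to right, longest-match per lexeme
Tokens: ID(c), OP(+), ID(j)


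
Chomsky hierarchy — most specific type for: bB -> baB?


LHS has context (more than one symbol) and |LHS| ≤ |RHS|
Classification: Type 1 (Context-Sensitive)


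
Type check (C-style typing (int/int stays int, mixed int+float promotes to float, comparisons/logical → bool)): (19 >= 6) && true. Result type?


Operand types: bool && bool
Rule: logical operators take bool operands and yield bool
Result type: bool


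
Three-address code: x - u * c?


Break into single-operator statements:
t1 = u * c
t2 = x - t1


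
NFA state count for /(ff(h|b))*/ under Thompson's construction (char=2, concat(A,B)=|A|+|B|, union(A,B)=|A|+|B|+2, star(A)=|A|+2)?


Syntax tree has 4 char leaf(s), 1 union(s), 1 star(s)
chars contribute 4×2 = 8; each union adds +2; each star adds +2
Total: 8 + 2 + 2 = 12 states


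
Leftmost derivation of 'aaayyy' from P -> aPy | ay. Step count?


Derivation: P => aPy => aaPyy => aaayyy
Steps: 3


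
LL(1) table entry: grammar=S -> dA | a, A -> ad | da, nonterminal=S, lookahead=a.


For [S, a]: 'a' ∈ FIRST(a)
Entry: S -> a
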